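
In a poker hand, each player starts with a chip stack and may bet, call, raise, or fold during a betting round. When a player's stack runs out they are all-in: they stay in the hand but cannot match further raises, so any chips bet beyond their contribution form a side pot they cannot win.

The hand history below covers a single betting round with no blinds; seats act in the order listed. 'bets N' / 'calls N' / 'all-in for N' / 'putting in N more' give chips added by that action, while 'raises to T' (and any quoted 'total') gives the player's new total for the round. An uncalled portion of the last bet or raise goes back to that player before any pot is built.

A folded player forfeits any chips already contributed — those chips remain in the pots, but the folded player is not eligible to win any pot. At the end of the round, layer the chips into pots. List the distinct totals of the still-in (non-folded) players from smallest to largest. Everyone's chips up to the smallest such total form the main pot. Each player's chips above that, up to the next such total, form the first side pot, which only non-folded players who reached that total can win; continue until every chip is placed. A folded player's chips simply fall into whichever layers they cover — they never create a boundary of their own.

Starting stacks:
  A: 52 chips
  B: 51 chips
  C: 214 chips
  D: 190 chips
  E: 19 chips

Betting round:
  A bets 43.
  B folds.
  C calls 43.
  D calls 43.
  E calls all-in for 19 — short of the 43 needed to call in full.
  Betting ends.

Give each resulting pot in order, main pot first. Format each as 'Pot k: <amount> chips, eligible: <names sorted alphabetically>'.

Contributions: A=43, C=43, D=43, E=19
Folded: B
Pot levels (distinct totals of non-folded players): 19, 43
Layer 1-19: 19 each from A, C, D, E = 19*4 = 76 chips; eligible A, C, D, E
Layer 20-43: 24 each from A, C, D = 24*3 = 72 chips; eligible A, C, D

Pot 1: 76 chips, eligible: A, C, D, E
Pot 2: 72 chips, eligible: A, C, D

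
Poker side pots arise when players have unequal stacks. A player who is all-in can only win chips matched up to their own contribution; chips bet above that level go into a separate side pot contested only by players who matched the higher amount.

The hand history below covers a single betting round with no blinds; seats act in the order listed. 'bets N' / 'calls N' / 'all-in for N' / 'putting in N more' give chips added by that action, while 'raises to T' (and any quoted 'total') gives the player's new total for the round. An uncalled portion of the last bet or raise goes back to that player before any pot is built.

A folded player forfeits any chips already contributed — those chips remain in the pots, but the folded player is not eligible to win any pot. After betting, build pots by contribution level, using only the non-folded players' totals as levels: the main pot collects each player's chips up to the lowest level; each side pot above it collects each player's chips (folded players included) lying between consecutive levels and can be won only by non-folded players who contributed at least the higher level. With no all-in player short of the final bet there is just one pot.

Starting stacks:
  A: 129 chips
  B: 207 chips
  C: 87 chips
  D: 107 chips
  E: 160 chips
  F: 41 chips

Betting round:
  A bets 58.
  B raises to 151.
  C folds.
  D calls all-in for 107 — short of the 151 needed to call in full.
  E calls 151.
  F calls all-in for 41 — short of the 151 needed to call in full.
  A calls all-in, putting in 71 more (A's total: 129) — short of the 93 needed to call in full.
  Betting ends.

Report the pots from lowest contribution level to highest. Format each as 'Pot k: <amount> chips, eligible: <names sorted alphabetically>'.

Pot 1: 205 chips, eligible: A, B, D, E, F
Pot 2: 264 chips, eligible: A, B, D, E
Pot 3: 66 chips, eligible: A, B, E
Pot 4: 44 chips, eligible: B, E

Derivation:
Contributions: A=129, B=151, D=107, E=151, F=41
Folded: C
Pot levels (distinct totals of non-folded players): 41, 107, 129, 151
Layer 1-41: 41 each from A, B, D, E, F = 41*5 = 205 chips; eligible A, B, D, E, F
Layer 42-107: 66 each from A, B, D, E = 66*4 = 264 chips; eligible A, B, D, E
Layer 108-129: 22 each from A, B, E = 22*3 = 66 chips; eligible A, B, E
Layer 130-151: 22 each from B, E = 22*2 = 44 chips; eligible B, E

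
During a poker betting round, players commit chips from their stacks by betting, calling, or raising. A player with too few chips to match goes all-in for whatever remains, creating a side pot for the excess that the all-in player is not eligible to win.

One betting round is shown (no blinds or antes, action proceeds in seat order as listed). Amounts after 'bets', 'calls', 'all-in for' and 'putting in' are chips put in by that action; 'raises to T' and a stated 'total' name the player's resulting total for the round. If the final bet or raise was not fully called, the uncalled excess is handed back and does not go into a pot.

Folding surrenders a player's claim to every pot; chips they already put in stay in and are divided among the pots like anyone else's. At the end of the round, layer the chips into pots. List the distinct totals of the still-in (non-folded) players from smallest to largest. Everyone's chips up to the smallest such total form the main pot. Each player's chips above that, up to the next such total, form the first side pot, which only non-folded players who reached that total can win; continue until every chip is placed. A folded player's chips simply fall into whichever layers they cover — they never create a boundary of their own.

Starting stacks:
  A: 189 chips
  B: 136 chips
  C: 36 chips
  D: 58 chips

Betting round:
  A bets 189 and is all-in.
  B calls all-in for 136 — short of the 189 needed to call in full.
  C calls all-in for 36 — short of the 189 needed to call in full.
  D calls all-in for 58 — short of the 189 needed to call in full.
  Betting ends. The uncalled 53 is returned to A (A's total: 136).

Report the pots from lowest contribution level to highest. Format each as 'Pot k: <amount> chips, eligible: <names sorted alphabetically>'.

Pot 1: 144 chips, eligible: A, B, C, D
Pot 2: 66 chips, eligible: A, B, D
Pot 3: 156 chips, eligible: A, B

Derivation:
Contributions (after 53 returned to A): A=136, B=136, C=36, D=58
Pot levels (distinct totals of non-folded players): 36, 58, 136
Layer 1-36: 36 each from A, B, C, D = 36*4 = 144 chips; eligible A, B, C, D
Layer 37-58: 22 each from A, B, D = 22*3 = 66 chips; eligible A, B, D
Layer 59-136: 78 each from A, B = 78*2 = 156 chips; eligible A, B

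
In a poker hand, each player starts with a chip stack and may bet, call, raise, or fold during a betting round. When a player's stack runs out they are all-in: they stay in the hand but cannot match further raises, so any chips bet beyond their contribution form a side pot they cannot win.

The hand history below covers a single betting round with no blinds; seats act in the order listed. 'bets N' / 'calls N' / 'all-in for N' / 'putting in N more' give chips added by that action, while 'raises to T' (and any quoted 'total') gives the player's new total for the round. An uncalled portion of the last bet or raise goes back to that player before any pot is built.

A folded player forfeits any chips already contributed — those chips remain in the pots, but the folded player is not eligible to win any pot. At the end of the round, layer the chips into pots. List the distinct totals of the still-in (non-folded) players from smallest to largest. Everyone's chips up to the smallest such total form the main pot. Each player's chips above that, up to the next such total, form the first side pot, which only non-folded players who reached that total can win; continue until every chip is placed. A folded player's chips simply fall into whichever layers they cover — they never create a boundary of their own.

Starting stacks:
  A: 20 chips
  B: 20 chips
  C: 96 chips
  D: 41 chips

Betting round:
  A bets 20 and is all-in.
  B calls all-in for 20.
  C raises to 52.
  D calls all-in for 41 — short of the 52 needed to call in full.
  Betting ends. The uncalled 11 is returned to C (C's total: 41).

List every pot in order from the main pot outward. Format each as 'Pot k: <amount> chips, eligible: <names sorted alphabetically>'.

Contributions (after 11 returned to C): A=20, B=20, C=41, D=41
Pot levels (distinct totals of non-folded players): 20, 41
Layer 1-20: 20 each from A, B, C, D = 20*4 = 80 chips; eligible A, B, C, D
Layer 21-41: 21 each from C, D = 21*2 = 42 chips; eligible C, D

Pot 1: 80 chips, eligible: A, B, C, D
Pot 2: 42 chips, eligible: C, D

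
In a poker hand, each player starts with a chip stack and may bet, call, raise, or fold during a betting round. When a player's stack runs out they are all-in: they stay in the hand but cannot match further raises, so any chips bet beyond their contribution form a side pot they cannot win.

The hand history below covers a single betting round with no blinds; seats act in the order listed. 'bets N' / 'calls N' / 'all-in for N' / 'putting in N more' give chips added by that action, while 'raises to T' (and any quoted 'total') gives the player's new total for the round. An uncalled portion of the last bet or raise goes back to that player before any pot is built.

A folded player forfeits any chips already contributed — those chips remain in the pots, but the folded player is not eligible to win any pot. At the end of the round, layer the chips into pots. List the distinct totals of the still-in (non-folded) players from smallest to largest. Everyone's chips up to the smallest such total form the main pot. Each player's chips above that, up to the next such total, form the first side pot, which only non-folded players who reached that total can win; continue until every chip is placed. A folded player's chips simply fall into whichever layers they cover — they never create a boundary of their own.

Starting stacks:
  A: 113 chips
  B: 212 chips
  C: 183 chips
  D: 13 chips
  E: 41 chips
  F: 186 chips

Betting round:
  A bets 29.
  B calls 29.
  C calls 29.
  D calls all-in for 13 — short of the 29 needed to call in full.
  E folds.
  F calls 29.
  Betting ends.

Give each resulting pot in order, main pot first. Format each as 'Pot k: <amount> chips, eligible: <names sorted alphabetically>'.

Contributions: A=29, B=29, C=29, D=13, F=29
Folded: E
Pot levels (distinct totals of non-folded players): 13, 29
Layer 1-13: 13 each from A, B, C, D, F = 13*5 = 65 chips; eligible A, B, C, D, F
Layer 14-29: 16 each from A, B, C, F = 16*4 = 64 chips; eligible A, B, C, F

Pot 1: 65 chips, eligible: A, B, C, D, F
Pot 2: 64 chips, eligible: A, B, C, F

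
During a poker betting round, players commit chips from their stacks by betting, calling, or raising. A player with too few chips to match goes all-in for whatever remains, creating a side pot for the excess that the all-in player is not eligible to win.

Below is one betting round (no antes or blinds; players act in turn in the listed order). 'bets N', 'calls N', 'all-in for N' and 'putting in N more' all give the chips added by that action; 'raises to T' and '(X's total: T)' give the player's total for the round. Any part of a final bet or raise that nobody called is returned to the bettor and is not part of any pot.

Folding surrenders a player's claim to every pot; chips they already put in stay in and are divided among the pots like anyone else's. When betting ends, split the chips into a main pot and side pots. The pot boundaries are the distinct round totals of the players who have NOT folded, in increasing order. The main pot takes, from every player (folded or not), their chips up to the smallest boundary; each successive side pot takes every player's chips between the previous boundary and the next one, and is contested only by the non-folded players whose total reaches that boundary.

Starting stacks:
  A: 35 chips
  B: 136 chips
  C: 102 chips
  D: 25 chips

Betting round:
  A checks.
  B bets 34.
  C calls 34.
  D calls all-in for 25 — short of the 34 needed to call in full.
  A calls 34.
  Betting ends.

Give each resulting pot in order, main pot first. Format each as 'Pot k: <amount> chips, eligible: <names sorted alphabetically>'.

Contributions: A=34, B=34, C=34, D=25
Pot levels (distinct totals of non-folded players): 25, 34
Layer 1-25: 25 each from A, B, C, D = 25*4 = 100 chips; eligible A, B, C, D
Layer 26-34: 9 each from A, B, C = 9*3 = 27 chips; eligible A, B, C

Pot 1: 100 chips, eligible: A, B, C, D
Pot 2: 27 chips, eligible: A, B, C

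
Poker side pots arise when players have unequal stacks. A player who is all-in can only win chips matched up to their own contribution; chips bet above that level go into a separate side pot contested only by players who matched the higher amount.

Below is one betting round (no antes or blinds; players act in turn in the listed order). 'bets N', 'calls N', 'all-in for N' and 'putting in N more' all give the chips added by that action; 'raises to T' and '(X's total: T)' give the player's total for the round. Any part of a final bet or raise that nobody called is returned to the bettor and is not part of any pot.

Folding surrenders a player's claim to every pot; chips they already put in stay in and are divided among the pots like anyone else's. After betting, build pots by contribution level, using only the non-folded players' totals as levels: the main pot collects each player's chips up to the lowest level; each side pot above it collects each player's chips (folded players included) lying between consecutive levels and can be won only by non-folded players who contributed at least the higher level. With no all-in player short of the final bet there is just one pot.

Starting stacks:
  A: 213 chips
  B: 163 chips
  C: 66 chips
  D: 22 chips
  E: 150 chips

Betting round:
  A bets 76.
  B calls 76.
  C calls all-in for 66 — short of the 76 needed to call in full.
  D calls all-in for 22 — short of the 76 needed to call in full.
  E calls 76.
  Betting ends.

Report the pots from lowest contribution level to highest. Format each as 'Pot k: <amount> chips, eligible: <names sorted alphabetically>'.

Contributions: A=76, B=76, C=66, D=22, E=76
Pot levels (distinct totals of non-folded players): 22, 66, 76
Layer 1-22: 22 each from A, B, C, D, E = 22*5 = 110 chips; eligible A, B, C, D, E
Layer 23-66: 44 each from A, B, C, E = 44*4 = 176 chips; eligible A, B, C, E
Layer 67-76: 10 each from A, B, E = 10*3 = 30 chips; eligible A, B, E

Pot 1: 110 chips, eligible: A, B, C, D, E
Pot 2: 176 chips, eligible: A, B, C, E
Pot 3: 30 chips, eligible: A, B, E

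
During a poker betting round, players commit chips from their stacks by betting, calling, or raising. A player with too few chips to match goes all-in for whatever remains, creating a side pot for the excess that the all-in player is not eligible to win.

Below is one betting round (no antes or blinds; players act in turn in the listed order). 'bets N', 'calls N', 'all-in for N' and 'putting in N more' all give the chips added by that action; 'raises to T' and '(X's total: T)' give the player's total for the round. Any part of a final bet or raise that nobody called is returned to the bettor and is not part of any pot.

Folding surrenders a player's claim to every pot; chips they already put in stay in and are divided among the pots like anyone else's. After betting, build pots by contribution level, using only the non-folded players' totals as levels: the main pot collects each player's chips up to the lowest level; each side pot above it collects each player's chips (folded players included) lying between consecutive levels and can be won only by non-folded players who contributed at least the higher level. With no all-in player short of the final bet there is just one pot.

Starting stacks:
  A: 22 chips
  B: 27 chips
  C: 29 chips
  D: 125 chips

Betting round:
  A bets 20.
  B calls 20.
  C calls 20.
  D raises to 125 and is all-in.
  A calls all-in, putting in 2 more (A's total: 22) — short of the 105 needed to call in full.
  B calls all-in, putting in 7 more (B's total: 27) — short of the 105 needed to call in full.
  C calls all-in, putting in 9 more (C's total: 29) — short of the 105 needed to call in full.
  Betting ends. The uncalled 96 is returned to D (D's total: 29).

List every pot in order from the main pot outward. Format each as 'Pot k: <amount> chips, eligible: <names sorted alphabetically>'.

Pot 1: 88 chips, eligible: A, B, C, D
Pot 2: 15 chips, eligible: B, C, D
Pot 3: 4 chips, eligible: C, D

Derivation:
Contributions (after 96 returned to D): A=22, B=27, C=29, D=29
Pot levels (distinct totals of non-folded players): 22, 27, 29
Layer 1-22: 22 each from A, B, C, D = 22*4 = 88 chips; eligible A, B, C, D
Layer 23-27: 5 each from B, C, D = 5*3 = 15 chips; eligible B, C, D
Layer 28-29: 2 each from C, D = 2*2 = 4 chips; eligible C, D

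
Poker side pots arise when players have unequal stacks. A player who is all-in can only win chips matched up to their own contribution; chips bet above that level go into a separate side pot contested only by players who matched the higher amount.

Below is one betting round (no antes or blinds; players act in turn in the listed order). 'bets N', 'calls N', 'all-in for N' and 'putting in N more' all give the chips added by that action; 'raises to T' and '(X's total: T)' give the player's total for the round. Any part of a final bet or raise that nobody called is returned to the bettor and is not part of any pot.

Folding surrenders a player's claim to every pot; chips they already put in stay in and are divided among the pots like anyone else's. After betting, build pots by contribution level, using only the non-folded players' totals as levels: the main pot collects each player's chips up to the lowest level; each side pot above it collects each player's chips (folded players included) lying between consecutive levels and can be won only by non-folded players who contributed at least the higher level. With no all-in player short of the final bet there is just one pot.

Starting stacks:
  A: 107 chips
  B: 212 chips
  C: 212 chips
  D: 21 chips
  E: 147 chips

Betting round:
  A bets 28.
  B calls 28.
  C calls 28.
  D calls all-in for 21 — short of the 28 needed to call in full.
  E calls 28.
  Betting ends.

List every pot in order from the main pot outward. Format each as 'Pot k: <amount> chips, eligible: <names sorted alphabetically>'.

Contributions: A=28, B=28, C=28, D=21, E=28
Pot levels (distinct totals of non-folded players): 21, 28
Layer 1-21: 21 each from A, B, C, D, E = 21*5 = 105 chips; eligible A, B, C, D, E
Layer 22-28: 7 each from A, B, C, E = 7*4 = 28 chips; eligible A, B, C, E

Pot 1: 105 chips, eligible: A, B, C, D, E
Pot 2: 28 chips, eligible: A, B, C, E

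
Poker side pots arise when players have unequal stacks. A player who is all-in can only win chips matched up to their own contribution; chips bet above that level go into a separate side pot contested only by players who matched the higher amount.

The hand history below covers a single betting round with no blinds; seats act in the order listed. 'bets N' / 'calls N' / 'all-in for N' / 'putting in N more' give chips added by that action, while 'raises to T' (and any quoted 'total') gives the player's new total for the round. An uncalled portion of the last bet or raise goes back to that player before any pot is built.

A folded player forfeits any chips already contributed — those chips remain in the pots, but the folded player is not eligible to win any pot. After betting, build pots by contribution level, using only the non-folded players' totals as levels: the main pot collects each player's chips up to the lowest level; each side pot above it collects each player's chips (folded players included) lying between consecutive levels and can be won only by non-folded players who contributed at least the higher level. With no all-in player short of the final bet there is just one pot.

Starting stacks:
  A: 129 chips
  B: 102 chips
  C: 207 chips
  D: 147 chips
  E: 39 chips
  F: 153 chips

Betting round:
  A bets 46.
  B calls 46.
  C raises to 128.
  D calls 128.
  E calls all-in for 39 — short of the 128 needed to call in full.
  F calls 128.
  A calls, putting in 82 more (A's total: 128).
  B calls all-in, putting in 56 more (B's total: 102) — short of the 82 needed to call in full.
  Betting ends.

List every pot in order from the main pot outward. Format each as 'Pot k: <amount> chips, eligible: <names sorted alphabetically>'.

Pot 1: 234 chips, eligible: A, B, C, D, E, F
Pot 2: 315 chips, eligible: A, B, C, D, F
Pot 3: 104 chips, eligible: A, C, D, F

Derivation:
Contributions: A=128, B=102, C=128, D=128, E=39, F=128
Pot levels (distinct totals of non-folded players): 39, 102, 128
Layer 1-39: 39 each from A, B, C, D, E, F = 39*6 = 234 chips; eligible A, B, C, D, E, F
Layer 40-102: 63 each from A, B, C, D, F = 63*5 = 315 chips; eligible A, B, C, D, F
Layer 103-128: 26 each from A, C, D, F = 26*4 = 104 chips; eligible A, C, D, F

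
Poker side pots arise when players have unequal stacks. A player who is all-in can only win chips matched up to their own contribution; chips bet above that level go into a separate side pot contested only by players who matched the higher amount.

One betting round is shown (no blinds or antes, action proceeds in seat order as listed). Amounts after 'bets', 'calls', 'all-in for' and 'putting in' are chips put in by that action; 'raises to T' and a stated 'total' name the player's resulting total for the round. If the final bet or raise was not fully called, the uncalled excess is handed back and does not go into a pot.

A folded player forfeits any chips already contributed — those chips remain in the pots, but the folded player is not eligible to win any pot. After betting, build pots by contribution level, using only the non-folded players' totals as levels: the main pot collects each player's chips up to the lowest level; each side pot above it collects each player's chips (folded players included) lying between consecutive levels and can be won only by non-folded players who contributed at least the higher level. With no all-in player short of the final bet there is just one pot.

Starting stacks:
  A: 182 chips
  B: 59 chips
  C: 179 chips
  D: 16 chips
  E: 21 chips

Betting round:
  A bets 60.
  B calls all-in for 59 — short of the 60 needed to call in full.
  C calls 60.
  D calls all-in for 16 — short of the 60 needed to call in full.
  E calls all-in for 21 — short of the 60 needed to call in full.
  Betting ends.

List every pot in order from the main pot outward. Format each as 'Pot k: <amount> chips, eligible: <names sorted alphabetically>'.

Contributions: A=60, B=59, C=60, D=16, E=21
Pot levels (distinct totals of non-folded players): 16, 21, 59, 60
Layer 1-16: 16 each from A, B, C, D, E = 16*5 = 80 chips; eligible A, B, C, D, E
Layer 17-21: 5 each from A, B, C, E = 5*4 = 20 chips; eligible A, B, C, E
Layer 22-59: 38 each from A, B, C = 38*3 = 114 chips; eligible A, B, C
Layer 60-60: 1 each from A, C = 1*2 = 2 chips; eligible A, C

Pot 1: 80 chips, eligible: A, B, C, D, E
Pot 2: 20 chips, eligible: A, B, C, E
Pot 3: 114 chips, eligible: A, B, C
Pot 4: 2 chips, eligible: A, C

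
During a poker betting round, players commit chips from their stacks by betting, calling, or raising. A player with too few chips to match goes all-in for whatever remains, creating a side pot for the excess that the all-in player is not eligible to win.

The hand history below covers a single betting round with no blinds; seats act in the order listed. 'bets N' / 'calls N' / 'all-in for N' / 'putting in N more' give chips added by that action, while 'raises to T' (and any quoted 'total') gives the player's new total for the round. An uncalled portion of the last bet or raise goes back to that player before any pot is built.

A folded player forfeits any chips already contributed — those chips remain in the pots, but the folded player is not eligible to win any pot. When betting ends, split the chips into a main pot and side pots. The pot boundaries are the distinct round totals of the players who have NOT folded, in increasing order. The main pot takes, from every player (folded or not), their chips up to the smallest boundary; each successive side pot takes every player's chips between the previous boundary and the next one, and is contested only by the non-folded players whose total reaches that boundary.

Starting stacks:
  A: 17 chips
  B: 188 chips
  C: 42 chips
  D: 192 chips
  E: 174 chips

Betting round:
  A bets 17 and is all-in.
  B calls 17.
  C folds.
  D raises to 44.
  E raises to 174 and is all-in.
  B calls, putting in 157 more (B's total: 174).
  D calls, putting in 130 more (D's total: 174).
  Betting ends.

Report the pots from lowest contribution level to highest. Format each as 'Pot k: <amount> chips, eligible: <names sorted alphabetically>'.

Pot 1: 68 chips, eligible: A, B, D, E
Pot 2: 471 chips, eligible: B, D, E

Derivation:
Contributions: A=17, B=174, D=174, E=174
Folded: C
Pot levels (distinct totals of non-folded players): 17, 174
Layer 1-17: 17 each from A, B, D, E = 17*4 = 68 chips; eligible A, B, D, E
Layer 18-174: 157 each from B, D, E = 157*3 = 471 chips; eligible B, D, E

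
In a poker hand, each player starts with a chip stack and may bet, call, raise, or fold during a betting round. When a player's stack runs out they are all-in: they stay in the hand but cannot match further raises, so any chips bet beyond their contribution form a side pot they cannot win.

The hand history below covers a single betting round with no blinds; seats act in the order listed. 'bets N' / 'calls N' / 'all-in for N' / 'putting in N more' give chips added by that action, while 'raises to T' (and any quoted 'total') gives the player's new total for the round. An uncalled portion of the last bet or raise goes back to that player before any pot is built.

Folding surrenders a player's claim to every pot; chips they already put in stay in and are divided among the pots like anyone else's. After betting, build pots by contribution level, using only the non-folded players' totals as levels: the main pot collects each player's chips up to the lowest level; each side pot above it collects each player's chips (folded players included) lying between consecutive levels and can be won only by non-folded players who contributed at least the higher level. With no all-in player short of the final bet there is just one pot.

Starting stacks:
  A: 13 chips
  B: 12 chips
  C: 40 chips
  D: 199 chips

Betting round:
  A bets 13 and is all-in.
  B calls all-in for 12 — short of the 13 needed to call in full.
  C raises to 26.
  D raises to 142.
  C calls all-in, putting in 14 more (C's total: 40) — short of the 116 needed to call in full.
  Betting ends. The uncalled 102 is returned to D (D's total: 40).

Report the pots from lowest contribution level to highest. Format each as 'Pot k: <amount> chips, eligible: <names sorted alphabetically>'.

Contributions (after 102 returned to D): A=13, B=12, C=40, D=40
Pot levels (distinct totals of non-folded players): 12, 13, 40
Layer 1-12: 12 each from A, B, C, D = 12*4 = 48 chips; eligible A, B, C, D
Layer 13-13: 1 each from A, C, D = 1*3 = 3 chips; eligible A, C, D
Layer 14-40: 27 each from C, D = 27*2 = 54 chips; eligible C, D

Pot 1: 48 chips, eligible: A, B, C, D
Pot 2: 3 chips, eligible: A, C, D
Pot 3: 54 chips, eligible: C, D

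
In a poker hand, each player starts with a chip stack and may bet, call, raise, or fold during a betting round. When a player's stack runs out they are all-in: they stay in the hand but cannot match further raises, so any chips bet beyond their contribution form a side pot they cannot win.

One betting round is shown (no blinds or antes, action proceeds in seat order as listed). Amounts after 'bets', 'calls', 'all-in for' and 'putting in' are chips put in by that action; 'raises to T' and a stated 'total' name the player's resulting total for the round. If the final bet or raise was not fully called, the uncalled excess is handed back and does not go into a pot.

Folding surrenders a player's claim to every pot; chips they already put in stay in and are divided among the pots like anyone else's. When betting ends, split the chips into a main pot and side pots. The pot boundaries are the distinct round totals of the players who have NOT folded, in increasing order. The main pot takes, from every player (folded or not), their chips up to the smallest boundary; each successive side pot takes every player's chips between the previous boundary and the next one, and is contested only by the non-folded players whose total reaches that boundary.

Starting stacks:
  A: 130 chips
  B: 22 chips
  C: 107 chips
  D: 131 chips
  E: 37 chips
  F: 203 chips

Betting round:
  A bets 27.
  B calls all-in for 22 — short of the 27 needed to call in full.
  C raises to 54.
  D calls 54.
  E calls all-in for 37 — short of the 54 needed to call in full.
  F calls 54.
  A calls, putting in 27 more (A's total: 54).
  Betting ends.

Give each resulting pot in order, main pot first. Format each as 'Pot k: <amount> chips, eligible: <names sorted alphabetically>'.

Contributions: A=54, B=22, C=54, D=54, E=37, F=54
Pot levels (distinct totals of non-folded players): 22, 37, 54
Layer 1-22: 22 each from A, B, C, D, E, F = 22*6 = 132 chips; eligible A, B, C, D, E, F
Layer 23-37: 15 each from A, C, D, E, F = 15*5 = 75 chips; eligible A, C, D, E, F
Layer 38-54: 17 each from A, C, D, F = 17*4 = 68 chips; eligible A, C, D, F

Pot 1: 132 chips, eligible: A, B, C, D, E, F
Pot 2: 75 chips, eligible: A, C, D, E, F
Pot 3: 68 chips, eligible: A, C, D, F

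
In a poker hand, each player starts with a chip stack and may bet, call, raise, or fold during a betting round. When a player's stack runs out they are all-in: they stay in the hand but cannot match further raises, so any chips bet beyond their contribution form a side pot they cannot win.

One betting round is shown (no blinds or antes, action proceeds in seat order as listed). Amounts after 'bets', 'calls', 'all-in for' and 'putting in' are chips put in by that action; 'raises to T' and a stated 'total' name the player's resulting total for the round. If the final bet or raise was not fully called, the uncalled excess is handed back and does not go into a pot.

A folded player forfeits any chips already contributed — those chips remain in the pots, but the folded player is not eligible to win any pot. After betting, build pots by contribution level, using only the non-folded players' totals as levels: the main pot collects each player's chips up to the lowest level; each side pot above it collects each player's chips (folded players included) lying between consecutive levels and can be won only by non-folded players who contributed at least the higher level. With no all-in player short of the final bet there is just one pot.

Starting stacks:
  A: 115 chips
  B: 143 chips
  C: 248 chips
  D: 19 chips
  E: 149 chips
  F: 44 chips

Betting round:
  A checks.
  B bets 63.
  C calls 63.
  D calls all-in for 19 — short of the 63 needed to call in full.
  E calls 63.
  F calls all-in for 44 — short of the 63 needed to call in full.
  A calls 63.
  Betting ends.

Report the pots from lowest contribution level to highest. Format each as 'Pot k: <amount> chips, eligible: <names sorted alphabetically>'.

Pot 1: 114 chips, eligible: A, B, C, D, E, F
Pot 2: 125 chips, eligible: A, B, C, E, F
Pot 3: 76 chips, eligible: A, B, C, E

Derivation:
Contributions: A=63, B=63, C=63, D=19, E=63, F=44
Pot levels (distinct totals of non-folded players): 19, 44, 63
Layer 1-19: 19 each from A, B, C, D, E, F = 19*6 = 114 chips; eligible A, B, C, D, E, F
Layer 20-44: 25 each from A, B, C, E, F = 25*5 = 125 chips; eligible A, B, C, E, F
Layer 45-63: 19 each from A, B, C, E = 19*4 = 76 chips; eligible A, B, C, E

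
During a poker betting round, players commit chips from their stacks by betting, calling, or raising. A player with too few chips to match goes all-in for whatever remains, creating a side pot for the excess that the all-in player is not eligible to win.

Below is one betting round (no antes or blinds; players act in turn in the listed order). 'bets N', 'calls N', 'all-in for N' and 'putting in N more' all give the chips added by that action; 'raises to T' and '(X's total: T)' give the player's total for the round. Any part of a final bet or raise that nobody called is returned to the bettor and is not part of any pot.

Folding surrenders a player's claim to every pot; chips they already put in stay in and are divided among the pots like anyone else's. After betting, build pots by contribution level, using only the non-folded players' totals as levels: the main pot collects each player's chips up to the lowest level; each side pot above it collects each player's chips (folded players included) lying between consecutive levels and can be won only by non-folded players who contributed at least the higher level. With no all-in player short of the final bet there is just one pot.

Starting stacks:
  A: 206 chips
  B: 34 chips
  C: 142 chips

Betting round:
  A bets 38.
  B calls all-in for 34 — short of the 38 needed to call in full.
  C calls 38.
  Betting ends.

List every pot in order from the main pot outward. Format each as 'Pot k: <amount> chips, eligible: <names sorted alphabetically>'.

Contributions: A=38, B=34, C=38
Pot levels (distinct totals of non-folded players): 34, 38
Layer 1-34: 34 each from A, B, C = 34*3 = 102 chips; eligible A, B, C
Layer 35-38: 4 each from A, C = 4*2 = 8 chips; eligible A, C

Pot 1: 102 chips, eligible: A, B, C
Pot 2: 8 chips, eligible: A, C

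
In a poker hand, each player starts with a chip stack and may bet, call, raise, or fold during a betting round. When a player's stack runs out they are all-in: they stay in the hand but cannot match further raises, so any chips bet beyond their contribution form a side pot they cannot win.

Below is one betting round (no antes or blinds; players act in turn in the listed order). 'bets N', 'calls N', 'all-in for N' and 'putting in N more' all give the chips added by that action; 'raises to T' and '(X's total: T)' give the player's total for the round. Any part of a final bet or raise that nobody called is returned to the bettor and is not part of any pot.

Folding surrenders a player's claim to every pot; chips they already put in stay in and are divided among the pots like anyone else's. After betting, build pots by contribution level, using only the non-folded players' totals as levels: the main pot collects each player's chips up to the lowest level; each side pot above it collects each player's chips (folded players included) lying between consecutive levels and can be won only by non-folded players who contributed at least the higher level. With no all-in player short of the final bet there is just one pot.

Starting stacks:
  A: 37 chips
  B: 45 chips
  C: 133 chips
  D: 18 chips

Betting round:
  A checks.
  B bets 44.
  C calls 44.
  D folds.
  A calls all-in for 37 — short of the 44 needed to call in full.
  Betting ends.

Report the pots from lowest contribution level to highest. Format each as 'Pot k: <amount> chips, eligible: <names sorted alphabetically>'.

Pot 1: 111 chips, eligible: A, B, C
Pot 2: 14 chips, eligible: B, C

Derivation:
Contributions: A=37, B=44, C=44
Folded: D
Pot levels (distinct totals of non-folded players): 37, 44
Layer 1-37: 37 each from A, B, C = 37*3 = 111 chips; eligible A, B, C
Layer 38-44: 7 each from B, C = 7*2 = 14 chips; eligible B, C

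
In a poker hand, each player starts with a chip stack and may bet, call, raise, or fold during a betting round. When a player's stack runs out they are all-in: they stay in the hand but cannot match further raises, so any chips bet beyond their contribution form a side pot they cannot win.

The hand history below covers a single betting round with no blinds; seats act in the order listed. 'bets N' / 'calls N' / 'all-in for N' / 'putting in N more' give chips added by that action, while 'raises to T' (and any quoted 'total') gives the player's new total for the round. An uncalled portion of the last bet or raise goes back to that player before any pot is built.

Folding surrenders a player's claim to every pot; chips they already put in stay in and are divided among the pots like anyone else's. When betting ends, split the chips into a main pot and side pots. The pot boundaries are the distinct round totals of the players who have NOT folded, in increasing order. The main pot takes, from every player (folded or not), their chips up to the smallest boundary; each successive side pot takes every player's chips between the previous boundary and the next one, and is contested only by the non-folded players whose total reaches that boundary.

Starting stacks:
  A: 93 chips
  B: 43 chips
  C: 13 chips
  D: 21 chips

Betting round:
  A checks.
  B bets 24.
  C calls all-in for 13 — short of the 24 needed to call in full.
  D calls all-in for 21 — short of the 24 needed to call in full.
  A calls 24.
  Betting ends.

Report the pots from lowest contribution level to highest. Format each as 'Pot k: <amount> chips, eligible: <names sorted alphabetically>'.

Contributions: A=24, B=24, C=13, D=21
Pot levels (distinct totals of non-folded players): 13, 21, 24
Layer 1-13: 13 each from A, B, C, D = 13*4 = 52 chips; eligible A, B, C, D
Layer 14-21: 8 each from A, B, D = 8*3 = 24 chips; eligible A, B, D
Layer 22-24: 3 each from A, B = 3*2 = 6 chips; eligible A, B

Pot 1: 52 chips, eligible: A, B, C, D
Pot 2: 24 chips, eligible: A, B, D
Pot 3: 6 chips, eligible: A, B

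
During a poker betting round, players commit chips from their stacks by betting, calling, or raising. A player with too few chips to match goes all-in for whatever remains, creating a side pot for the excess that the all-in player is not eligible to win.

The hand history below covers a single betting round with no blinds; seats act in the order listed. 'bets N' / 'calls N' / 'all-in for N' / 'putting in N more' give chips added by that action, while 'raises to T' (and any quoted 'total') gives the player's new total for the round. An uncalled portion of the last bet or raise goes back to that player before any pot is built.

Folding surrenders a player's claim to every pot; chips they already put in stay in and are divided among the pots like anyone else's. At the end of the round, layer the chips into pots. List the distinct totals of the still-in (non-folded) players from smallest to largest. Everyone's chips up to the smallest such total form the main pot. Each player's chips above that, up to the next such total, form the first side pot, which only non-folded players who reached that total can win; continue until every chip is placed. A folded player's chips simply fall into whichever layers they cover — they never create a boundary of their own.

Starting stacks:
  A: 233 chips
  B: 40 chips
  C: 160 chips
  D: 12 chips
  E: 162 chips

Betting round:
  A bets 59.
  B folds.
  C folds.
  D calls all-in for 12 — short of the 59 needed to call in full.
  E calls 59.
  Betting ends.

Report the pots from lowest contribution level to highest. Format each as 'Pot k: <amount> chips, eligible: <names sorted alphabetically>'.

Pot 1: 36 chips, eligible: A, D, E
Pot 2: 94 chips, eligible: A, E

Derivation:
Contributions: A=59, D=12, E=59
Folded: B, C
Pot levels (distinct totals of non-folded players): 12, 59
Layer 1-12: 12 each from A, D, E = 12*3 = 36 chips; eligible A, D, E
Layer 13-59: 47 each from A, E = 47*2 = 94 chips; eligible A, E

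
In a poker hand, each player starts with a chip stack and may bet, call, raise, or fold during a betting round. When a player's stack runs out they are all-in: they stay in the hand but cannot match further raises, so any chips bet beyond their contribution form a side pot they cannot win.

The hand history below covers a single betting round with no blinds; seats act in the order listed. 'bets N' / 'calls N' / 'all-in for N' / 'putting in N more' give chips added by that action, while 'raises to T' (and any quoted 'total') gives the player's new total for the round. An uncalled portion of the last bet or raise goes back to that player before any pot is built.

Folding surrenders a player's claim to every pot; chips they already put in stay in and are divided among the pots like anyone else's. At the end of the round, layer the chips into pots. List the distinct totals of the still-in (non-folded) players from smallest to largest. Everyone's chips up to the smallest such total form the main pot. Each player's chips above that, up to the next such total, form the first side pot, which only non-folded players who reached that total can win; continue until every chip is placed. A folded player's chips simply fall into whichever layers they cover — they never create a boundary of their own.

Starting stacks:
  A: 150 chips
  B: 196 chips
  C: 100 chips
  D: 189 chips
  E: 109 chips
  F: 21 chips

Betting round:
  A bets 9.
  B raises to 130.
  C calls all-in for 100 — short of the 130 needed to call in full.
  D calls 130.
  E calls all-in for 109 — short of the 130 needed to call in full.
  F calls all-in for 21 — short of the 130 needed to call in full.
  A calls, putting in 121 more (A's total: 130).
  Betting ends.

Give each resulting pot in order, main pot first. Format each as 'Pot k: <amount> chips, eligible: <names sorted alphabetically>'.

Contributions: A=130, B=130, C=100, D=130, E=109, F=21
Pot levels (distinct totals of non-folded players): 21, 100, 109, 130
Layer 1-21: 21 each from A, B, C, D, E, F = 21*6 = 126 chips; eligible A, B, C, D, E, F
Layer 22-100: 79 each from A, B, C, D, E = 79*5 = 395 chips; eligible A, B, C, D, E
Layer 101-109: 9 each from A, B, D, E = 9*4 = 36 chips; eligible A, B, D, E
Layer 110-130: 21 each from A, B, D = 21*3 = 63 chips; eligible A, B, D

Pot 1: 126 chips, eligible: A, B, C, D, E, F
Pot 2: 395 chips, eligible: A, B, C, D, E
Pot 3: 36 chips, eligible: A, B, D, E
Pot 4: 63 chips, eligible: A, B, D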